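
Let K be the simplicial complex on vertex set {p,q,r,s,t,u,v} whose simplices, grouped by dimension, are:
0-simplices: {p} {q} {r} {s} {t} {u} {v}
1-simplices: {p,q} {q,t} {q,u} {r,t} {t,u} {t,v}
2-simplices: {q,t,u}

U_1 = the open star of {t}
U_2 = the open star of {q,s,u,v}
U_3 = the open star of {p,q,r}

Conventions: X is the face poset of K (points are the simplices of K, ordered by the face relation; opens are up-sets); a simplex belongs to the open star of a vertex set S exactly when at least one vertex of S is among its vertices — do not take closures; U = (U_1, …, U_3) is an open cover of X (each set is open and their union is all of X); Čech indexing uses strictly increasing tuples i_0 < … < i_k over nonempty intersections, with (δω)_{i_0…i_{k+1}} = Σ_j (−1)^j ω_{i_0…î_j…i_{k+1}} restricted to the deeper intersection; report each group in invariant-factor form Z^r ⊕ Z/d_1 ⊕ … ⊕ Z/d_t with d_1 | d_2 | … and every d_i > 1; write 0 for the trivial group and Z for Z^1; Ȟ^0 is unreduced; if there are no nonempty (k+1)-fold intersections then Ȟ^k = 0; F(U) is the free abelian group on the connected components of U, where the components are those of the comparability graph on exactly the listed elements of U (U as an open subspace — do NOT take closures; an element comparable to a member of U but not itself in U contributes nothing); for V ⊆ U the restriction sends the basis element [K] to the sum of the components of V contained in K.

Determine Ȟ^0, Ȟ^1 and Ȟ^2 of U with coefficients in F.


cover nerve:
  U1={{t},{q,t},{r,t},{t,u},{t,v},{q,t,u}} U2={{q},{s},{u},{v},{p,q},{q,t},{q,u},{t,u},{t,v},{q,t,u}} U3={{p},{q},{r},{p,q},{q,t},{q,u},{r,t},{q,t,u}}
  U12={{q,t},{t,u},{t,v},{q,t,u}} U13={{q,t},{r,t},{q,t,u}} U23={{q},{p,q},{q,t},{q,u},{q,t,u}}
  U123={{q,t},{q,t,u}}
components per intersection:
  U1: {{t},{q,t},{r,t},{t,u},{t,v},{q,t,u}}
  U2: {{q},{u},{p,q},{q,t},{q,u},{t,u},{q,t,u}} {{s}} {{v},{t,v}}
  U3: {{p},{q},{p,q},{q,t},{q,u},{q,t,u}} {{r},{r,t}}
  U12: {{q,t},{t,u},{q,t,u}} {{t,v}}
  U13: {{q,t},{q,t,u}} {{r,t}}
  U23: {{q},{p,q},{q,t},{q,u},{q,t,u}}
  U123: {{q,t},{q,t,u}}
C dims 6,5,1; δ0: rk 4, SNF 1^4; δ1: rk 1, SNF 1^1
Ȟ^0: (6−4)−0=2 ⇒ Z^2
Ȟ^1: (5−1)−4=0 ⇒ 0
Ȟ^2: (1−0)−1=0 ⇒ 0

Ȟ^0(U;F) ≅ Z^2, Ȟ^1(U;F) ≅ 0, Ȟ^2(U;F) ≅ 0


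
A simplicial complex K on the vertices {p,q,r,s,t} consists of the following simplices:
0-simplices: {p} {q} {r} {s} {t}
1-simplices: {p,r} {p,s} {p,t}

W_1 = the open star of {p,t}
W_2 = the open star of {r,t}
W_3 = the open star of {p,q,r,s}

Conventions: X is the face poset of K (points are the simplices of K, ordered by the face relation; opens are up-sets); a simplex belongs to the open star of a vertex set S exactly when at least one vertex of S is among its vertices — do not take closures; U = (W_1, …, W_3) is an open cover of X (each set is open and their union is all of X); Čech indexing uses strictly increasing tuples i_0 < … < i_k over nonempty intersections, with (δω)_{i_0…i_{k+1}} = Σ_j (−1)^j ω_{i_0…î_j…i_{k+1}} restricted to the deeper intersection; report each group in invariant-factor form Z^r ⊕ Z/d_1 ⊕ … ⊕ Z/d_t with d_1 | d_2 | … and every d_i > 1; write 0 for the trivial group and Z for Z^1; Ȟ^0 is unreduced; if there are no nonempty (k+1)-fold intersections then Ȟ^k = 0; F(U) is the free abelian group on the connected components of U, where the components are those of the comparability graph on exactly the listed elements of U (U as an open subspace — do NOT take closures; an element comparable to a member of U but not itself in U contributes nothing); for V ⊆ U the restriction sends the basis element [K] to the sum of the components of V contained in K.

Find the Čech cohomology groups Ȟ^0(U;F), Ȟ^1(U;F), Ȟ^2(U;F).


nerve simplices:
  W1={{p},{t},{p,r},{p,s},{p,t}} W2={{r},{t},{p,r},{p,t}} W3={{p},{q},{r},{s},{p,r},{p,s},{p,t}}
  W12={{t},{p,r},{p,t}} W13={{p},{p,r},{p,s},{p,t}} W23={{r},{p,r},{p,t}}
  W123={{p,r},{p,t}}
components per intersection:
  W1: {{p},{t},{p,r},{p,s},{p,t}}
  W2: {{r},{p,r}} {{t},{p,t}}
  W3: {{p},{r},{s},{p,r},{p,s},{p,t}} {{q}}
  W12: {{t},{p,t}} {{p,r}}
  W13: {{p},{p,r},{p,s},{p,t}}
  W23: {{r},{p,r}} {{p,t}}
  W123: {{p,r}} {{p,t}}
C dims 5,5,2; δ0: rk 3, SNF 1^3; δ1: rk 2, SNF 1^2
degree 0: 5−3−0 = 2 → Ȟ^0 ≅ Z^2
degree 1: 5−2−3 = 0 → Ȟ^1 ≅ 0
degree 2: 2−0−2 = 0 → Ȟ^2 ≅ 0

Ȟ^0 = Z^2; Ȟ^1 = 0; Ȟ^2 = 0


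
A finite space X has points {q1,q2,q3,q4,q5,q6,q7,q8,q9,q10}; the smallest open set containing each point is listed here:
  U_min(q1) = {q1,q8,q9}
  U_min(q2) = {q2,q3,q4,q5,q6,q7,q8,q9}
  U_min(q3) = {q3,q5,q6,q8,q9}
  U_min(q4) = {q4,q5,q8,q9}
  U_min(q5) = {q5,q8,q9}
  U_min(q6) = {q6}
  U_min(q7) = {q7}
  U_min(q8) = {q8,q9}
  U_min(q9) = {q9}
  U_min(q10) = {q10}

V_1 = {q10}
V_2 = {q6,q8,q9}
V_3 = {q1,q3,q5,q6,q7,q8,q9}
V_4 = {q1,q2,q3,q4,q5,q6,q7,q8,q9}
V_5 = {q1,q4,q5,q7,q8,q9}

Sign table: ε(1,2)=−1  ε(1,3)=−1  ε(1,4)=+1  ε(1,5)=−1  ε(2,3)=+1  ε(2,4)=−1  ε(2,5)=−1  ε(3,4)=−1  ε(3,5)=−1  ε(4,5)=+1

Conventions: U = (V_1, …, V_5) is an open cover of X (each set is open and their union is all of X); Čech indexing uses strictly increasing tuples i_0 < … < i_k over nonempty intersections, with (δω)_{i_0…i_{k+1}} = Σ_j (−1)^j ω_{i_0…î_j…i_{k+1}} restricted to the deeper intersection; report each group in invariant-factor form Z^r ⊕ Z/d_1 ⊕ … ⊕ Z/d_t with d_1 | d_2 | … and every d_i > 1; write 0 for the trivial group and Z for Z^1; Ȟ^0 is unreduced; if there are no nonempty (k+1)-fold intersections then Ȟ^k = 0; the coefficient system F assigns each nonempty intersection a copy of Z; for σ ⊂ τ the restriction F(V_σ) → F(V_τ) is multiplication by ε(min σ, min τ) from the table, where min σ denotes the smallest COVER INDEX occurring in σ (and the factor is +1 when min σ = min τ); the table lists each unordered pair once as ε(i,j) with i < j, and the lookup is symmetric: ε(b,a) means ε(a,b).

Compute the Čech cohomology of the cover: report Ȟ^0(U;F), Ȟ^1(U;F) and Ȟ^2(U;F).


cover nerve:
  V23={q6,q8,q9} V24={q6,q8,q9} V25={q8,q9} V34={q1,q3,q5,q6,q7,q8,q9} V35={q1,q5,q7,q8,q9} V45={q1,q4,q5,q7,q8,q9}
  V234={q6,q8,q9} V235={q8,q9} V245={q8,q9} V345={q1,q5,q7,q8,q9}
  V2345={q8,q9}
C dims 5,6,4,1; δ0: rk 3, SNF 1^3; δ1: rk 3, SNF 1^3; δ2: rk 1, SNF 1^1
Ȟ^0: (5−3)−0=2 ⇒ Z^2
Ȟ^1: (6−3)−3=0 ⇒ 0
Ȟ^2: (4−1)−3=0 ⇒ 0

Ȟ^0(U;F) ≅ Z^2,  Ȟ^1(U;F) ≅ 0,  Ȟ^2(U;F) ≅ 0


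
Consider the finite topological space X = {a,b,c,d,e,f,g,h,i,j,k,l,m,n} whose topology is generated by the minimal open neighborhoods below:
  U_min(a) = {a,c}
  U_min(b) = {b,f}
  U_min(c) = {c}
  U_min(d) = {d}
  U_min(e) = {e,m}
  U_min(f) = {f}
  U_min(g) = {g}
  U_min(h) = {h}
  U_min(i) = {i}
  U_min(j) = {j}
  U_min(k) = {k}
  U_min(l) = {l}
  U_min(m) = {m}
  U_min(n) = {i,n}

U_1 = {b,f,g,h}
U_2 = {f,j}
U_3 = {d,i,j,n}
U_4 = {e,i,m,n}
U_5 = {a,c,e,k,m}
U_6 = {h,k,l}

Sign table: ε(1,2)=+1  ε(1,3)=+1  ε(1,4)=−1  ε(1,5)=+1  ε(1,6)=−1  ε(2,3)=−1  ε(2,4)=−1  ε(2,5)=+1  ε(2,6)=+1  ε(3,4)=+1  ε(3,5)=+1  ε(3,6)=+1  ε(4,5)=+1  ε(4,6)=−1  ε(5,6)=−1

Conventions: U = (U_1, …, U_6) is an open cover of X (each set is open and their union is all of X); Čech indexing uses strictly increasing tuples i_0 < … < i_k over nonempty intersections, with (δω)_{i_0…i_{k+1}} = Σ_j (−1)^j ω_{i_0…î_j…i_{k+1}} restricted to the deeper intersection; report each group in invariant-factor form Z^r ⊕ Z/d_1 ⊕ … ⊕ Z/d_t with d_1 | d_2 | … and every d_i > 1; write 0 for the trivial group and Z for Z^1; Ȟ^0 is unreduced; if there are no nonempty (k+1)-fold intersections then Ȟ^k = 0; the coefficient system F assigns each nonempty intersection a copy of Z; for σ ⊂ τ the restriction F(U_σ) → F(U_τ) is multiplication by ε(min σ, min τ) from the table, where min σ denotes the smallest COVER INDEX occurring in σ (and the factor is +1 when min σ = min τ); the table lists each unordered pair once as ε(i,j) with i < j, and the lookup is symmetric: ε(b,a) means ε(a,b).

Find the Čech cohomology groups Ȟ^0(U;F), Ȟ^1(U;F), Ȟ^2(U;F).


nerve of the cover:
  U12={f} U16={h} U23={j} U34={i,n} U45={e,m} U56={k}
C dims 6,6; δ0: rk 6, SNF 1^5·2
Ȟ^0 = (6 − 6) − 0 = 0, so Ȟ^0 ≅ 0
Ȟ^1 = (6 − 0) − 6 = 0 plus torsion [2], so Ȟ^1 ≅ Z/2
Ȟ^2 = (0 − 0) − 0 = 0, so Ȟ^2 ≅ 0

Ȟ^0(U;F) ≅ 0; Ȟ^1(U;F) ≅ Z/2; Ȟ^2(U;F) ≅ 0


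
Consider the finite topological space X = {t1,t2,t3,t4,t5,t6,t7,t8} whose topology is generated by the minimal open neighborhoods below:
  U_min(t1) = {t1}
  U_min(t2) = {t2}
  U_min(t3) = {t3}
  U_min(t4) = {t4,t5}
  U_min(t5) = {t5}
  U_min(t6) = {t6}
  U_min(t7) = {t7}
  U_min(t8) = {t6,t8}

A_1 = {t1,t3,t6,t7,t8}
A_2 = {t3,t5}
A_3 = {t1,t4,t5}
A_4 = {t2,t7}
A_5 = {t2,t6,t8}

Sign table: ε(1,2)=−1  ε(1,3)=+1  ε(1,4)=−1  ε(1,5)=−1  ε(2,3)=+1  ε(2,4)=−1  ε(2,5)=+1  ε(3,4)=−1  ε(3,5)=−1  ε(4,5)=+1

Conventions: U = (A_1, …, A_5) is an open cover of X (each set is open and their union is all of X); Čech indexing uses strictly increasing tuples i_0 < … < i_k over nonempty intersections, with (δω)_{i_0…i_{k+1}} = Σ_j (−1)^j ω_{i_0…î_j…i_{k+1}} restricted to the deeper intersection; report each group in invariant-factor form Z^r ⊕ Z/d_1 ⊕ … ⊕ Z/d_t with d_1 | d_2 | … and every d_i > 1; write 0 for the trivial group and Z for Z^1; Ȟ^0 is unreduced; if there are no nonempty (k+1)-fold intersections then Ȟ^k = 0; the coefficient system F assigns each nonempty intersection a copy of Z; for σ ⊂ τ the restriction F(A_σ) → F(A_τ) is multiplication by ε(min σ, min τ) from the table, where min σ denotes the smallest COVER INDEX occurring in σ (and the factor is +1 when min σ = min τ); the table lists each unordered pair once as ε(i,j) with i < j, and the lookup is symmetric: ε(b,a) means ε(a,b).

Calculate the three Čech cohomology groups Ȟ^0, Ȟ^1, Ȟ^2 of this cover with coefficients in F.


Ȟ^0 = 0,  Ȟ^1 = Z ⊕ Z/2,  Ȟ^2 = 0

nonempty intersections:
  A12={t3} A13={t1} A14={t7} A15={t6,t8} A23={t5} A45={t2}
C dims 5,6; δ0: rk 5, SNF 1^4·2
Ȟ^0: (5−5)−0=0 ⇒ 0
Ȟ^1: (6−0)−5=1 plus torsion [2] ⇒ Z ⊕ Z/2
Ȟ^2: (0−0)−0=0 ⇒ 0


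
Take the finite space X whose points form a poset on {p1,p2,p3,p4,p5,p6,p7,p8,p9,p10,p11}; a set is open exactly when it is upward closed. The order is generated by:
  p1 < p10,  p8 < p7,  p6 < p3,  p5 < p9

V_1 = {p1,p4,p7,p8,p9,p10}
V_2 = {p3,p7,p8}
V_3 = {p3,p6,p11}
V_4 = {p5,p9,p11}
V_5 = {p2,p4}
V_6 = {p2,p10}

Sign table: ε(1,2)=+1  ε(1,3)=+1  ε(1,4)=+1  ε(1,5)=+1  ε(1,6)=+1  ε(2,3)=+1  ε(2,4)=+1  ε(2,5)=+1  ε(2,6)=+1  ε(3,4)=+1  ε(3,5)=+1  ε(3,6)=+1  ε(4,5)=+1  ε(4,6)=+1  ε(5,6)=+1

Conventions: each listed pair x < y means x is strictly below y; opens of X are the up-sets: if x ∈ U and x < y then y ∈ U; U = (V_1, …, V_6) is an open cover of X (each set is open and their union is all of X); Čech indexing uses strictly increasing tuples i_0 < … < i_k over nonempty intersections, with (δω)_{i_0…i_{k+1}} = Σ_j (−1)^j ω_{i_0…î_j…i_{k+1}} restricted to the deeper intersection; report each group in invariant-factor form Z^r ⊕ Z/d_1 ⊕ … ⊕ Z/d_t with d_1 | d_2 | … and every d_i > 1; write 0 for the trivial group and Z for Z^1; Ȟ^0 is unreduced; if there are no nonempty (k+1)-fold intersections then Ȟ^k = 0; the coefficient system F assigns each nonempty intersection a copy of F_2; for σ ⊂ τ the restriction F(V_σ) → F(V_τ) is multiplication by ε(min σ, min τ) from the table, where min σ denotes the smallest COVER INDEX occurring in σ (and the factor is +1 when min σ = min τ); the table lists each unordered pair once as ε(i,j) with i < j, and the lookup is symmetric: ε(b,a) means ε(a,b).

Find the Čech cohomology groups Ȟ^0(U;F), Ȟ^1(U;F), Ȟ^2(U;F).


Ȟ^0 ≅ Z/2, Ȟ^1 ≅ Z/2 ⊕ Z/2 and Ȟ^2 ≅ 0

nerve simplices:
  V12={p7,p8} V14={p9} V15={p4} V16={p10} V23={p3} V34={p11} V56={p2}
C dims 6,7; δ0: rk_F2 5
degree 0: 6−5−0 = 1 → Ȟ^0 ≅ Z/2
degree 1: 7−0−5 = 2 → Ȟ^1 ≅ Z/2 ⊕ Z/2
degree 2: 0−0−0 = 0 → Ȟ^2 ≅ 0


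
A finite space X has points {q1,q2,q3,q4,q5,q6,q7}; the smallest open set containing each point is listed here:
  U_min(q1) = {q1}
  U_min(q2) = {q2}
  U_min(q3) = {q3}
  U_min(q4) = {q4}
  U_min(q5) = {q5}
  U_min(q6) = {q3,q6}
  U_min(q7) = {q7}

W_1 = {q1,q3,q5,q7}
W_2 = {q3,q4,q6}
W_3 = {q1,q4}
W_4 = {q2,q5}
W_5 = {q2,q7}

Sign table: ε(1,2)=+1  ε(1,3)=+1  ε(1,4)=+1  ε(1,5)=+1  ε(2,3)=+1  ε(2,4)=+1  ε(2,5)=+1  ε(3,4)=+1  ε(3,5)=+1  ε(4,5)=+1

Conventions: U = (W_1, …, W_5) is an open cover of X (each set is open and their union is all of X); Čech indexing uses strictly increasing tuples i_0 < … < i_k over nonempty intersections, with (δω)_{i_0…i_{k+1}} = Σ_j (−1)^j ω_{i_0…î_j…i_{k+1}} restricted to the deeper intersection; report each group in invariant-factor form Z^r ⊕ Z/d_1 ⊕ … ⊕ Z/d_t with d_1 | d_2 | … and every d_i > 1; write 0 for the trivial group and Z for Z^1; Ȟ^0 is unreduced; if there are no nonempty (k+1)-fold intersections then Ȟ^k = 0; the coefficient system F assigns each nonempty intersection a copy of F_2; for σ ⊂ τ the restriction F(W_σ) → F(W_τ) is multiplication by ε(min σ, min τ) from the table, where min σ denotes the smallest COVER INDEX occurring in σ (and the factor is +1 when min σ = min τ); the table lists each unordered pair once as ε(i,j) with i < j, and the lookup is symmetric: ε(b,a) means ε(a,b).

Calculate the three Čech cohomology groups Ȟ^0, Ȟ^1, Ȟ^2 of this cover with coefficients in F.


Ȟ^0(U;F) ≅ Z/2; Ȟ^1(U;F) ≅ Z/2 ⊕ Z/2; Ȟ^2(U;F) ≅ 0

cover nerve:
  W12={q3} W13={q1} W14={q5} W15={q7} W23={q4} W45={q2}
C dims 5,6; δ0: rk_F2 4
Ȟ^0: (5−4)−0=1 ⇒ Z/2
Ȟ^1: (6−0)−4=2 ⇒ Z/2 ⊕ Z/2
Ȟ^2: (0−0)−0=0 ⇒ 0


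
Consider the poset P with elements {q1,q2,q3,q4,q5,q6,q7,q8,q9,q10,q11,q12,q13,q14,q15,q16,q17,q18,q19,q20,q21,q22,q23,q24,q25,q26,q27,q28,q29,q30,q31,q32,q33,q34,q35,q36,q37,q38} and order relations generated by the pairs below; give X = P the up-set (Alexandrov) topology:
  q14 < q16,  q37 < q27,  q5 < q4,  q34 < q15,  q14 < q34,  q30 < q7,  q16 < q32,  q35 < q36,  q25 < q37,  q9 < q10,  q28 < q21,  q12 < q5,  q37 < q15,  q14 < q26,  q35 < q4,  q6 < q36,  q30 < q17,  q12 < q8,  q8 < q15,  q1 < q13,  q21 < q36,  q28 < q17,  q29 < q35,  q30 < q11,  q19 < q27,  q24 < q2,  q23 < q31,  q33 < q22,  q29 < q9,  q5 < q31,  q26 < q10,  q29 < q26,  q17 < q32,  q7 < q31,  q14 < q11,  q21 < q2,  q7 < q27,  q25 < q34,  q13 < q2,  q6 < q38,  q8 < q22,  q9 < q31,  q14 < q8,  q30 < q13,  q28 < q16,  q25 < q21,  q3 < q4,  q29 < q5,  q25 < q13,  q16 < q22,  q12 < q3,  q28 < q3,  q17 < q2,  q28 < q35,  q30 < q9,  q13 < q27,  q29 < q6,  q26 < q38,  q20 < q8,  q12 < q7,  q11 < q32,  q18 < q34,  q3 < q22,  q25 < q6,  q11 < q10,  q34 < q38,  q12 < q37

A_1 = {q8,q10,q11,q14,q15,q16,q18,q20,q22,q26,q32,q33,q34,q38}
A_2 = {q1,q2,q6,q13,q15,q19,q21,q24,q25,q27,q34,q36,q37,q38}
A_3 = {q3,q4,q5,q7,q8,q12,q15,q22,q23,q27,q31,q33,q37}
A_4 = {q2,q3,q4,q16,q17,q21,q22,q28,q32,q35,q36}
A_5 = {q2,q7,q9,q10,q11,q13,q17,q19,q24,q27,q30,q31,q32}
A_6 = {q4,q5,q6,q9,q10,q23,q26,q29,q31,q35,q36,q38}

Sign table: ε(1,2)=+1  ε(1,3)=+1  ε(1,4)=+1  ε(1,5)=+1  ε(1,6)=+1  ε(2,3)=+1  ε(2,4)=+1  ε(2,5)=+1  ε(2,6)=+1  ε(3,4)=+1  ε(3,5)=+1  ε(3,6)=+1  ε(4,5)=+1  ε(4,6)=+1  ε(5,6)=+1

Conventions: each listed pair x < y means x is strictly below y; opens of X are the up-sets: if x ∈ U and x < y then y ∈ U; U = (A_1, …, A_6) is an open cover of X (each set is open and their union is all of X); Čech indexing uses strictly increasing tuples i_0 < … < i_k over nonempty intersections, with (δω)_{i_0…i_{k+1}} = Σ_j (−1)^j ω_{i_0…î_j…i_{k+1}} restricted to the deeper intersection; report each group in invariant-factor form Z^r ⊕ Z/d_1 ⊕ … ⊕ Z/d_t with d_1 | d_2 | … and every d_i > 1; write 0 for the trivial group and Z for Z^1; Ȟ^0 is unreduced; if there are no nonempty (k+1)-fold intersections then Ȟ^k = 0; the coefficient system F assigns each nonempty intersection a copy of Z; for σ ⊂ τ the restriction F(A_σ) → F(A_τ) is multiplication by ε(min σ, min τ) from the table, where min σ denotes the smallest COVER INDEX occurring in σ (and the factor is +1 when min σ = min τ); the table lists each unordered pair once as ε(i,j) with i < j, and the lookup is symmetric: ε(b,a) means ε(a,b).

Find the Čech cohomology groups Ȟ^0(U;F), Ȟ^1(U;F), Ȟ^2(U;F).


nerve simplices:
  A12={q15,q34,q38} A13={q8,q15,q22,q33} A14={q16,q22,q32} A15={q10,q11,q32} A16={q10,q26,q38} A23={q15,q27,q37} A24={q2,q21,q36} A25={q2,q13,q19,q24,q27} A26={q6,q36,q38} A34={q3,q4,q22} A35={q7,q27,q31} A36={q4,q5,q23,q31} A45={q2,q17,q32} A46={q4,q35,q36} A56={q9,q10,q31}
  A123={q15} A126={q38} A134={q22} A145={q32} A156={q10} A235={q27} A245={q2} A246={q36} A346={q4} A356={q31}
C dims 6,15,10; δ0: rk 5, SNF 1^5; δ1: rk 10, SNF 1^9·2
degree 0: 6−5−0 = 1 → Ȟ^0 ≅ Z
degree 1: 15−10−5 = 0 → Ȟ^1 ≅ 0
degree 2: 10−0−10 = 0 plus torsion [2] → Ȟ^2 ≅ Z/2

Ȟ^0(U;F) ≅ Z, Ȟ^1(U;F) ≅ 0, Ȟ^2(U;F) ≅ Z/2


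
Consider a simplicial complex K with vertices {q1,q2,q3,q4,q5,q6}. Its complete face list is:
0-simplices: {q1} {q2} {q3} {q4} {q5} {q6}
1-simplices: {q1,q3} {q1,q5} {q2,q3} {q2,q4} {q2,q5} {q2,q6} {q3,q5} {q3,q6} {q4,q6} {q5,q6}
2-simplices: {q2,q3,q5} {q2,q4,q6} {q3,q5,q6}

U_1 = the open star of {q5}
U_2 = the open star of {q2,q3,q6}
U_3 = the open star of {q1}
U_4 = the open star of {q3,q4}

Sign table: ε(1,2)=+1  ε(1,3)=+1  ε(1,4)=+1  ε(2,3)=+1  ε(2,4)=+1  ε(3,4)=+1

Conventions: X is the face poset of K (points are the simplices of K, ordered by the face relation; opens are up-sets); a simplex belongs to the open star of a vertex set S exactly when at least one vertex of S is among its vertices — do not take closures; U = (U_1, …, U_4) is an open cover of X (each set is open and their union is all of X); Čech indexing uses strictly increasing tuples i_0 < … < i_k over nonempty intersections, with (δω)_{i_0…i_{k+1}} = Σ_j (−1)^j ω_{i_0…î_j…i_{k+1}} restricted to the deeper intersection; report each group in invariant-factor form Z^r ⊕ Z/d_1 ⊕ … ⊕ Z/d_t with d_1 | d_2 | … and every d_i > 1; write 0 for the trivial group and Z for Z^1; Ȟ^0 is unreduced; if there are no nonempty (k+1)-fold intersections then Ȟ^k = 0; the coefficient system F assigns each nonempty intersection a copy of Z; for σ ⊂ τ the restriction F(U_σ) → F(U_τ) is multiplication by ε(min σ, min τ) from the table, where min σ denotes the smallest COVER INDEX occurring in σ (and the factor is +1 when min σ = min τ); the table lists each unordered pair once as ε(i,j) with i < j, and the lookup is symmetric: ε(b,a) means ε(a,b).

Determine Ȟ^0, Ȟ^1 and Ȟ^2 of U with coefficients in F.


Ȟ^0 = Z,  Ȟ^1 = Z,  Ȟ^2 = 0

intersection data:
  U1={{q5},{q1,q5},{q2,q5},{q3,q5},{q5,q6},{q2,q3,q5},{q3,q5,q6}} U2={{q2},{q3},{q6},{q1,q3},{q2,q3},{q2,q4},{q2,q5},{q2,q6},{q3,q5},{q3,q6},{q4,q6},{q5,q6},{q2,q3,q5},{q2,q4,q6},{q3,q5,q6}} U3={{q1},{q1,q3},{q1,q5}} U4={{q3},{q4},{q1,q3},{q2,q3},{q2,q4},{q3,q5},{q3,q6},{q4,q6},{q2,q3,q5},{q2,q4,q6},{q3,q5,q6}}
  U12={{q2,q5},{q3,q5},{q5,q6},{q2,q3,q5},{q3,q5,q6}} U13={{q1,q5}} U14={{q3,q5},{q2,q3,q5},{q3,q5,q6}} U23={{q1,q3}} U24={{q3},{q1,q3},{q2,q3},{q2,q4},{q3,q5},{q3,q6},{q4,q6},{q2,q3,q5},{q2,q4,q6},{q3,q5,q6}} U34={{q1,q3}}
  U124={{q3,q5},{q2,q3,q5},{q3,q5,q6}} U234={{q1,q3}}
C dims 4,6,2; δ0: rk 3, SNF 1^3; δ1: rk 2, SNF 1^2
Ȟ^0 = (4 − 3) − 0 = 1, so Ȟ^0 ≅ Z
Ȟ^1 = (6 − 2) − 3 = 1, so Ȟ^1 ≅ Z
Ȟ^2 = (2 − 0) − 2 = 0, so Ȟ^2 ≅ 0


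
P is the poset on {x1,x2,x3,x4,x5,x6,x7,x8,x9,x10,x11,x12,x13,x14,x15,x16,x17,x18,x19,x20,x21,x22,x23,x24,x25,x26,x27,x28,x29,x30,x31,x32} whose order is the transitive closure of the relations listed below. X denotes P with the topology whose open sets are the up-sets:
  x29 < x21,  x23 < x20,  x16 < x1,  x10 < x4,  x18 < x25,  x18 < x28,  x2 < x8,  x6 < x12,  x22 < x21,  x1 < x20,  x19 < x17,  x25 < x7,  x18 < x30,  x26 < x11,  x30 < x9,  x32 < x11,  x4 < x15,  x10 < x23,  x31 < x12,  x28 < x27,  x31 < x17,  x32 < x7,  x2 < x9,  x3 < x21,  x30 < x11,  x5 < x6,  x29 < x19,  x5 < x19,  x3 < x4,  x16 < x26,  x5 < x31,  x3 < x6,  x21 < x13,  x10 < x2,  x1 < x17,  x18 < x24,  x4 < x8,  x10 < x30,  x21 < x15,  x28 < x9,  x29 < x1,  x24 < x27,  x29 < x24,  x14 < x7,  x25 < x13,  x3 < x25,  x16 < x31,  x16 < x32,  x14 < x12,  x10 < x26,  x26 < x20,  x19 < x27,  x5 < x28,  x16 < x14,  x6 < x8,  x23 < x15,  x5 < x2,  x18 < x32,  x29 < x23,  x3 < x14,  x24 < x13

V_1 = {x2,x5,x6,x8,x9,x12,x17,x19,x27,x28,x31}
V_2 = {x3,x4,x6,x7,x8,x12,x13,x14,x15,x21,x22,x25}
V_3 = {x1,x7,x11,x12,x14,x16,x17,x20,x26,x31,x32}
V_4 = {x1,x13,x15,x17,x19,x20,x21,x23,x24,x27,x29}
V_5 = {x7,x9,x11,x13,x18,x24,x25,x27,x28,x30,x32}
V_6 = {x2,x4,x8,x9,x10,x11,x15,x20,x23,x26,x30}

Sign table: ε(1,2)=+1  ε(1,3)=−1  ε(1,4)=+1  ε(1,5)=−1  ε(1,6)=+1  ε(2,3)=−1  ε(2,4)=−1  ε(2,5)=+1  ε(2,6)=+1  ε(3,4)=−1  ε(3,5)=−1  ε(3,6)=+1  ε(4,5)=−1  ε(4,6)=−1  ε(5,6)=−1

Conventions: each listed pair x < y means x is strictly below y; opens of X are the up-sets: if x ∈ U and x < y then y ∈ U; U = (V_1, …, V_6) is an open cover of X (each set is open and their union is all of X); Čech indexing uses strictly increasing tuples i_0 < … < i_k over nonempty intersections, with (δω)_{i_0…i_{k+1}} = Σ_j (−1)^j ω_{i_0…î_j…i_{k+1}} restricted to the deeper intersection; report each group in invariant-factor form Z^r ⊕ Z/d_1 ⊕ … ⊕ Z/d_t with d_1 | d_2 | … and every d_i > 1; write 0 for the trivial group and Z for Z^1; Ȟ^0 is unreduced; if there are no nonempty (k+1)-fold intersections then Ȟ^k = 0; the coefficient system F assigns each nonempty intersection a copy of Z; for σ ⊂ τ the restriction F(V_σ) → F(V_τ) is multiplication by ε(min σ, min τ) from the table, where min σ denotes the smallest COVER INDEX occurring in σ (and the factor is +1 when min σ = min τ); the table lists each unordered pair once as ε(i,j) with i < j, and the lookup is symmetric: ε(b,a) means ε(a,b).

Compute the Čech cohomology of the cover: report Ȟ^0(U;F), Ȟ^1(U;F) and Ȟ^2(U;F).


Ȟ^0 ≅ 0, Ȟ^1 ≅ Z/2, Ȟ^2 ≅ Z

intersection data:
  V12={x6,x8,x12} V13={x12,x17,x31} V14={x17,x19,x27} V15={x9,x27,x28} V16={x2,x8,x9} V23={x7,x12,x14} V24={x13,x15,x21} V25={x7,x13,x25} V26={x4,x8,x15} V34={x1,x17,x20} V35={x7,x11,x32} V36={x11,x20,x26} V45={x13,x24,x27} V46={x15,x20,x23} V56={x9,x11,x30}
  V123={x12} V126={x8} V134={x17} V145={x27} V156={x9} V235={x7} V245={x13} V246={x15} V346={x20} V356={x11}
C dims 6,15,10; δ0: rk 6, SNF 1^5·2; δ1: rk 9, SNF 1^9
Ȟ^0 = (6 − 6) − 0 = 0, so Ȟ^0 ≅ 0
Ȟ^1 = (15 − 9) − 6 = 0 plus torsion [2], so Ȟ^1 ≅ Z/2
Ȟ^2 = (10 − 0) − 9 = 1, so Ȟ^2 ≅ Z


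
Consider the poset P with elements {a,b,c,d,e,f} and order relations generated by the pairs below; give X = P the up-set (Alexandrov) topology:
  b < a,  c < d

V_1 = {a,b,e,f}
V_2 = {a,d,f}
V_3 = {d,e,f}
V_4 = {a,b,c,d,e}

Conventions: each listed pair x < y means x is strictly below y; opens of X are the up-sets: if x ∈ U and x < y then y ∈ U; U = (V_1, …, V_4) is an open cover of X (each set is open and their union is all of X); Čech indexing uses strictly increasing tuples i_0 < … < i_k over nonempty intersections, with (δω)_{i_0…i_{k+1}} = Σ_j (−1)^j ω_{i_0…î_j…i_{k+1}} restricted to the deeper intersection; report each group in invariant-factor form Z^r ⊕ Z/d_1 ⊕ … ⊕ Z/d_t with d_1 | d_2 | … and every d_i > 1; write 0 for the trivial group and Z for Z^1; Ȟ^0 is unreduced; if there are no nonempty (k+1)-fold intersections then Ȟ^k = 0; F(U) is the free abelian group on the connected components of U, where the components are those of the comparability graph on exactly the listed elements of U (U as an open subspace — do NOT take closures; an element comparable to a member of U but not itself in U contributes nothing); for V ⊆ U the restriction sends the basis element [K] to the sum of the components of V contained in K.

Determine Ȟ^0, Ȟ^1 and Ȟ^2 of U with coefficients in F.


Ȟ^0 = Z^4; Ȟ^1 = 0; Ȟ^2 = 0

nerve of the cover:
  V12={a,f} V13={e,f} V14={a,b,e} V23={d,f} V24={a,d} V34={d,e}
  V123={f} V124={a} V134={e} V234={d}
components per intersection:
  V1: {a,b} {e} {f}
  V2: {a} {d} {f}
  V3: {d} {e} {f}
  V4: {a,b} {c,d} {e}
  V12: {a} {f}
  V13: {e} {f}
  V14: {a,b} {e}
  V23: {d} {f}
  V24: {a} {d}
  V34: {d} {e}
  V123: {f}
  V124: {a}
  V134: {e}
  V234: {d}
C dims 12,12,4; δ0: rk 8, SNF 1^8; δ1: rk 4, SNF 1^4
Ȟ^0 = (12 − 8) − 0 = 4, so Ȟ^0 ≅ Z^4
Ȟ^1 = (12 − 4) − 8 = 0, so Ȟ^1 ≅ 0
Ȟ^2 = (4 − 0) − 4 = 0, so Ȟ^2 ≅ 0


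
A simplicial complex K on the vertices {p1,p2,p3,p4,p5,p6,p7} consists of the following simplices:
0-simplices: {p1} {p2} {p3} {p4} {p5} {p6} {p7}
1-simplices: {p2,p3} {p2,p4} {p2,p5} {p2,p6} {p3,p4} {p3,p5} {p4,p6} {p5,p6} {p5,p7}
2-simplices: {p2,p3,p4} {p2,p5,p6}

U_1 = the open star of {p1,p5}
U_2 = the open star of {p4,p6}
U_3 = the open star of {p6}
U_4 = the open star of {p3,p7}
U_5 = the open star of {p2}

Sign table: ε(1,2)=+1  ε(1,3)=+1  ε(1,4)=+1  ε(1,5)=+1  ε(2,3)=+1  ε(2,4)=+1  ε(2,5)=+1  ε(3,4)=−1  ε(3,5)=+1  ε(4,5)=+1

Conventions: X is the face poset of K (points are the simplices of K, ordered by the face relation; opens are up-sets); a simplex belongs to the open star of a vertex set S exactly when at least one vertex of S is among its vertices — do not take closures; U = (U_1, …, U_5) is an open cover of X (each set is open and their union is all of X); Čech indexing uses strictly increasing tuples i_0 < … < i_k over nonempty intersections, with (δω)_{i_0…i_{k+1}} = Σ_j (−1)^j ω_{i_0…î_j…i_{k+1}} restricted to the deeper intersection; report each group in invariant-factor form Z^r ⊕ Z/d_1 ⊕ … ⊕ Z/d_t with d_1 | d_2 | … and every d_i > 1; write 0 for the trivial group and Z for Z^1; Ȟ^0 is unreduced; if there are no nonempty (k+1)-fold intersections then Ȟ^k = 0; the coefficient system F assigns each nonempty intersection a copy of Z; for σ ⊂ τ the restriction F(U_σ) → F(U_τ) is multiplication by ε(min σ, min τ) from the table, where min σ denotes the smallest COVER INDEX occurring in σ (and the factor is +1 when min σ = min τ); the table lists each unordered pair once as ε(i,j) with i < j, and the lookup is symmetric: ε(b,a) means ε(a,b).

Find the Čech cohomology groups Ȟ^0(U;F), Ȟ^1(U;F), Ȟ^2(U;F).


Ȟ^0(U;F) ≅ Z,  Ȟ^1(U;F) ≅ Z,  Ȟ^2(U;F) ≅ 0

cover nerve:
  U1={{p1},{p5},{p2,p5},{p3,p5},{p5,p6},{p5,p7},{p2,p5,p6}} U2={{p4},{p6},{p2,p4},{p2,p6},{p3,p4},{p4,p6},{p5,p6},{p2,p3,p4},{p2,p5,p6}} U3={{p6},{p2,p6},{p4,p6},{p5,p6},{p2,p5,p6}} U4={{p3},{p7},{p2,p3},{p3,p4},{p3,p5},{p5,p7},{p2,p3,p4}} U5={{p2},{p2,p3},{p2,p4},{p2,p5},{p2,p6},{p2,p3,p4},{p2,p5,p6}}
  U12={{p5,p6},{p2,p5,p6}} U13={{p5,p6},{p2,p5,p6}} U14={{p3,p5},{p5,p7}} U15={{p2,p5},{p2,p5,p6}} U23={{p6},{p2,p6},{p4,p6},{p5,p6},{p2,p5,p6}} U24={{p3,p4},{p2,p3,p4}} U25={{p2,p4},{p2,p6},{p2,p3,p4},{p2,p5,p6}} U35={{p2,p6},{p2,p5,p6}} U45={{p2,p3},{p2,p3,p4}}
  U123={{p5,p6},{p2,p5,p6}} U125={{p2,p5,p6}} U135={{p2,p5,p6}} U235={{p2,p6},{p2,p5,p6}} U245={{p2,p3,p4}}
  U1235={{p2,p5,p6}}
C dims 5,9,5,1; δ0: rk 4, SNF 1^4; δ1: rk 4, SNF 1^4; δ2: rk 1, SNF 1^1
Ȟ^0: (5−4)−0=1 ⇒ Z
Ȟ^1: (9−4)−4=1 ⇒ Z
Ȟ^2: (5−1)−4=0 ⇒ 0


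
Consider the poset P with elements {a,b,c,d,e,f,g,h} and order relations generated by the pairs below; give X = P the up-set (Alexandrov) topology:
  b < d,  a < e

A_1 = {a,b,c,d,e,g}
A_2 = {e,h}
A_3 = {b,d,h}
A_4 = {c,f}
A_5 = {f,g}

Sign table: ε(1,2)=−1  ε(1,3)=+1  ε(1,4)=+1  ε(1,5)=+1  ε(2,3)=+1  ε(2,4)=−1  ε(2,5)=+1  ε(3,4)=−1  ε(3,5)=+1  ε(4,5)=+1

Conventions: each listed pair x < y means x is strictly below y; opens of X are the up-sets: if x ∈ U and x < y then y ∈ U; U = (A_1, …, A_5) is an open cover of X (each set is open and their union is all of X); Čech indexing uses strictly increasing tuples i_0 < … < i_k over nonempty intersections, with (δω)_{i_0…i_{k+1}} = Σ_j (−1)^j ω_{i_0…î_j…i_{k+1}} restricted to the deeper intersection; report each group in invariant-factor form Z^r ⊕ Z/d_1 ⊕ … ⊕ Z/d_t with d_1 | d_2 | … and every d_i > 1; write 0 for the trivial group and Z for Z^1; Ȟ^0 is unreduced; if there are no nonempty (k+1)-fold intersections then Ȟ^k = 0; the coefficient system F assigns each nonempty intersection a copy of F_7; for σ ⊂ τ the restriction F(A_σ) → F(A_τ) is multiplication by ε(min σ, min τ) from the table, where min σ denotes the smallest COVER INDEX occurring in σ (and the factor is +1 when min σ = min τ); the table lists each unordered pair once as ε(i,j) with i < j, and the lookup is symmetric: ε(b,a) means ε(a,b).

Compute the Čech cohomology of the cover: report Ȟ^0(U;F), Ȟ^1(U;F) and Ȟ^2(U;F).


nerve simplices:
  A12={e} A13={b,d} A14={c} A15={g} A23={h} A45={f}
C dims 5,6; δ0: rk_F7 5
degree 0: 5−5−0 = 0 → Ȟ^0 ≅ 0
degree 1: 6−0−5 = 1 → Ȟ^1 ≅ Z/7
degree 2: 0−0−0 = 0 → Ȟ^2 ≅ 0

Ȟ^0 ≅ 0; Ȟ^1 ≅ Z/7; Ȟ^2 ≅ 0


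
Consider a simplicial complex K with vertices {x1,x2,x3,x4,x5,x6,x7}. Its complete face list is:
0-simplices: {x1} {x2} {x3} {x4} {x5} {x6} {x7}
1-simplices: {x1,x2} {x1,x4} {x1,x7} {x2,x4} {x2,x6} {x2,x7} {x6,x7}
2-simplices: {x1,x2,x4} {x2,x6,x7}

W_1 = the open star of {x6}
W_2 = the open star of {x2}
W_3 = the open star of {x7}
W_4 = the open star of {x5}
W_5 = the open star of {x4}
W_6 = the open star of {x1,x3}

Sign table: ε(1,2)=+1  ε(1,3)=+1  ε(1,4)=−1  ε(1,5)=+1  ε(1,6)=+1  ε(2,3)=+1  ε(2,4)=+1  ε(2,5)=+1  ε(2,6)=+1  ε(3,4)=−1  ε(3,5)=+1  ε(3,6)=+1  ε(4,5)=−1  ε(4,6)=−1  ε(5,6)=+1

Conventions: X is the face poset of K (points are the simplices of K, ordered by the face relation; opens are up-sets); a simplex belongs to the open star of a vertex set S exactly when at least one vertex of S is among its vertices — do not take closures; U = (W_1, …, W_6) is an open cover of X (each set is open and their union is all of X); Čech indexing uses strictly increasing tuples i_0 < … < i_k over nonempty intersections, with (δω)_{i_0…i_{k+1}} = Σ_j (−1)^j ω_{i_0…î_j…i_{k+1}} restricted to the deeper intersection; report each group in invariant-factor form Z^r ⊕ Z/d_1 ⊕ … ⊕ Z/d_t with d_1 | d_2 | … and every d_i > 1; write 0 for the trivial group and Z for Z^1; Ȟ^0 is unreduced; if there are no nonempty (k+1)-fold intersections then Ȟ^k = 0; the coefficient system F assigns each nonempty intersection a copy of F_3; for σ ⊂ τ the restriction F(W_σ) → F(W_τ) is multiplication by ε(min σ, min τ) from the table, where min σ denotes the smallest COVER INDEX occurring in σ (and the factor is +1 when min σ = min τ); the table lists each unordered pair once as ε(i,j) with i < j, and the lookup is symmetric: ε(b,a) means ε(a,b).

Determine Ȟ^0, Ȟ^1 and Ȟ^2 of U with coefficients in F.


Ȟ^0(U;F) ≅ Z/3 ⊕ Z/3,  Ȟ^1(U;F) ≅ Z/3,  Ȟ^2(U;F) ≅ 0

intersection data:
  W1={{x6},{x2,x6},{x6,x7},{x2,x6,x7}} W2={{x2},{x1,x2},{x2,x4},{x2,x6},{x2,x7},{x1,x2,x4},{x2,x6,x7}} W3={{x7},{x1,x7},{x2,x7},{x6,x7},{x2,x6,x7}} W4={{x5}} W5={{x4},{x1,x4},{x2,x4},{x1,x2,x4}} W6={{x1},{x3},{x1,x2},{x1,x4},{x1,x7},{x1,x2,x4}}
  W12={{x2,x6},{x2,x6,x7}} W13={{x6,x7},{x2,x6,x7}} W23={{x2,x7},{x2,x6,x7}} W25={{x2,x4},{x1,x2,x4}} W26={{x1,x2},{x1,x2,x4}} W36={{x1,x7}} W56={{x1,x4},{x1,x2,x4}}
  W123={{x2,x6,x7}} W256={{x1,x2,x4}}
C dims 6,7,2; δ0: rk_F3 4; δ1: rk_F3 2
Ȟ^0 = (6 − 4) − 0 = 2, so Ȟ^0 ≅ Z/3 ⊕ Z/3
Ȟ^1 = (7 − 2) − 4 = 1, so Ȟ^1 ≅ Z/3
Ȟ^2 = (2 − 0) − 2 = 0, so Ȟ^2 ≅ 0


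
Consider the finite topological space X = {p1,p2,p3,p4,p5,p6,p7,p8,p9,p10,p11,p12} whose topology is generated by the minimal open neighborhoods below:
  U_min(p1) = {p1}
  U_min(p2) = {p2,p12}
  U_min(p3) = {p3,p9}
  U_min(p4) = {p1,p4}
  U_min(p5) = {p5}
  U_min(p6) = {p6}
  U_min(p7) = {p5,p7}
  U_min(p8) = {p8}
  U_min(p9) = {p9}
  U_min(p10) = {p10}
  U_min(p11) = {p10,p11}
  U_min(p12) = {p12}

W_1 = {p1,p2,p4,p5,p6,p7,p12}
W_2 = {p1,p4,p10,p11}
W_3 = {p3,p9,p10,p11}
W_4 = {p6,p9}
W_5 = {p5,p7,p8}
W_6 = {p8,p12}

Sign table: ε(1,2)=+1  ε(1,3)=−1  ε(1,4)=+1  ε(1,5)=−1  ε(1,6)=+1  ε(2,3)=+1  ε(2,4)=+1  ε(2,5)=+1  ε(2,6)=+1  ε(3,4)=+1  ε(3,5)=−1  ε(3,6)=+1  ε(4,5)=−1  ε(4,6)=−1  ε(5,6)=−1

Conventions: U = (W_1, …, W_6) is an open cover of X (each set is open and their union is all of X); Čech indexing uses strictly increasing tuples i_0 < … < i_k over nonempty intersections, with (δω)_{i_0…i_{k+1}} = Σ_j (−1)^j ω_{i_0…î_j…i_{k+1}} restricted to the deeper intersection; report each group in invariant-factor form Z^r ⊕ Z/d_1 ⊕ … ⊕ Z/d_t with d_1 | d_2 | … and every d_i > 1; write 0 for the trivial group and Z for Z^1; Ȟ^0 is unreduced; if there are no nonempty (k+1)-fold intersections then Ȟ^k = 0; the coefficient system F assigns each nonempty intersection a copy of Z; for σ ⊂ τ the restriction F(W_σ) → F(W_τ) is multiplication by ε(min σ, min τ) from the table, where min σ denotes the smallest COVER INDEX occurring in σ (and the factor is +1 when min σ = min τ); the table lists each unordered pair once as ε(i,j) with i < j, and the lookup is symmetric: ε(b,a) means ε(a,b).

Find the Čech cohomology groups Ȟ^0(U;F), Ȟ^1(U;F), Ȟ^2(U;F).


nerve simplices:
  W12={p1,p4} W14={p6} W15={p5,p7} W16={p12} W23={p10,p11} W34={p9} W56={p8}
C dims 6,7; δ0: rk 5, SNF 1^5
degree 0: 6−5−0 = 1 → Ȟ^0 ≅ Z
degree 1: 7−0−5 = 2 → Ȟ^1 ≅ Z^2
degree 2: 0−0−0 = 0 → Ȟ^2 ≅ 0

Ȟ^0 = Z; Ȟ^1 = Z^2; Ȟ^2 = 0


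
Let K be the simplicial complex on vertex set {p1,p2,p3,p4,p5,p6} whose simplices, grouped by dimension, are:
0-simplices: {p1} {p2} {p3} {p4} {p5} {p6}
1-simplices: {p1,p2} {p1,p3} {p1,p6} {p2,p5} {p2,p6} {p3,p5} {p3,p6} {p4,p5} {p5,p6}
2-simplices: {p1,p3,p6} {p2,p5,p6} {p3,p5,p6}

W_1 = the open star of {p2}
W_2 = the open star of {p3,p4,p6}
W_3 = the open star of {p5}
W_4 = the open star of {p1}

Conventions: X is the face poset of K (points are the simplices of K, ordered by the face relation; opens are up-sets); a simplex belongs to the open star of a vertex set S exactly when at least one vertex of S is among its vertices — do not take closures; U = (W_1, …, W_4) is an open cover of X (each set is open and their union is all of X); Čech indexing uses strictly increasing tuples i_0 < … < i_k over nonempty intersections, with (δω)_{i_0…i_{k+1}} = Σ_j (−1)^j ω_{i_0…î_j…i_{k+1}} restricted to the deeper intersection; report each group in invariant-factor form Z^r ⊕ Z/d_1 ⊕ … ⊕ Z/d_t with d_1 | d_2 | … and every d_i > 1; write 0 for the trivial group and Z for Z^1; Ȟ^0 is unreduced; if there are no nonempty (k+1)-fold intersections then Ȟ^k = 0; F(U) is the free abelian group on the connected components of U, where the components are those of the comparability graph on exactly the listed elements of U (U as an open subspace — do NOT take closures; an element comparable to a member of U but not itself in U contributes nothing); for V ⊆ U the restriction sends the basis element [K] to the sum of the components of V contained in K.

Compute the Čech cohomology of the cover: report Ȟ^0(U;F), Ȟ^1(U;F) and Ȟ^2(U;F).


Ȟ^0(U;F) ≅ Z,  Ȟ^1(U;F) ≅ Z,  Ȟ^2(U;F) ≅ 0

nonempty intersections:
  W1={{p2},{p1,p2},{p2,p5},{p2,p6},{p2,p5,p6}} W2={{p3},{p4},{p6},{p1,p3},{p1,p6},{p2,p6},{p3,p5},{p3,p6},{p4,p5},{p5,p6},{p1,p3,p6},{p2,p5,p6},{p3,p5,p6}} W3={{p5},{p2,p5},{p3,p5},{p4,p5},{p5,p6},{p2,p5,p6},{p3,p5,p6}} W4={{p1},{p1,p2},{p1,p3},{p1,p6},{p1,p3,p6}}
  W12={{p2,p6},{p2,p5,p6}} W13={{p2,p5},{p2,p5,p6}} W14={{p1,p2}} W23={{p3,p5},{p4,p5},{p5,p6},{p2,p5,p6},{p3,p5,p6}} W24={{p1,p3},{p1,p6},{p1,p3,p6}}
  W123={{p2,p5,p6}}
components per intersection:
  W1: {{p2},{p1,p2},{p2,p5},{p2,p6},{p2,p5,p6}}
  W2: {{p3},{p6},{p1,p3},{p1,p6},{p2,p6},{p3,p5},{p3,p6},{p5,p6},{p1,p3,p6},{p2,p5,p6},{p3,p5,p6}} {{p4},{p4,p5}}
  W3: {{p5},{p2,p5},{p3,p5},{p4,p5},{p5,p6},{p2,p5,p6},{p3,p5,p6}}
  W4: {{p1},{p1,p2},{p1,p3},{p1,p6},{p1,p3,p6}}
  W12: {{p2,p6},{p2,p5,p6}}
  W13: {{p2,p5},{p2,p5,p6}}
  W14: {{p1,p2}}
  W23: {{p3,p5},{p5,p6},{p2,p5,p6},{p3,p5,p6}} {{p4,p5}}
  W24: {{p1,p3},{p1,p6},{p1,p3,p6}}
  W123: {{p2,p5,p6}}
C dims 5,6,1; δ0: rk 4, SNF 1^4; δ1: rk 1, SNF 1^1
Ȟ^0: (5−4)−0=1 ⇒ Z
Ȟ^1: (6−1)−4=1 ⇒ Z
Ȟ^2: (1−0)−1=0 ⇒ 0


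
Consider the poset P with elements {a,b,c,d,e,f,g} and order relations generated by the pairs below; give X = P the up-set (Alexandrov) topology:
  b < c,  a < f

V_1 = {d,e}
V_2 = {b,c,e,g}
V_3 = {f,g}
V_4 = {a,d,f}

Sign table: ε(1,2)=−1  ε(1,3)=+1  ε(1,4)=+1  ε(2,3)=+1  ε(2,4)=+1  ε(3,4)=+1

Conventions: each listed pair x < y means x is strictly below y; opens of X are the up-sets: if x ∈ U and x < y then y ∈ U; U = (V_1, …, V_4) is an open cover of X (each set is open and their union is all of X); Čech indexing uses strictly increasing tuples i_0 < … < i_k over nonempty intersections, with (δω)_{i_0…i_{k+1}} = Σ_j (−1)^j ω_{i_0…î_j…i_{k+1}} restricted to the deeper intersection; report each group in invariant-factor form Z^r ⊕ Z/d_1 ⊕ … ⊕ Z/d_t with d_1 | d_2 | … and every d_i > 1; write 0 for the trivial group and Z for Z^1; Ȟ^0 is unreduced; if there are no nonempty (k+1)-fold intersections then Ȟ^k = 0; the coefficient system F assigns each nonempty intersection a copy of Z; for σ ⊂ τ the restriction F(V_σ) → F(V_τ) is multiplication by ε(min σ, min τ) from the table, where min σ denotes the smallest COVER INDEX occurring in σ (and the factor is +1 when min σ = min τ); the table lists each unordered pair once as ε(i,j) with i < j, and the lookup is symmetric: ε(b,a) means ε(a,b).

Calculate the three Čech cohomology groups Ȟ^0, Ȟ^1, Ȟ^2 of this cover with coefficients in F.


Ȟ^0 ≅ 0, Ȟ^1 ≅ Z/2 and Ȟ^2 ≅ 0

intersection data:
  V12={e} V14={d} V23={g} V34={f}
C dims 4,4; δ0: rk 4, SNF 1^3·2
Ȟ^0 = (4 − 4) − 0 = 0, so Ȟ^0 ≅ 0
Ȟ^1 = (4 − 0) − 4 = 0 plus torsion [2], so Ȟ^1 ≅ Z/2
Ȟ^2 = (0 − 0) − 0 = 0, so Ȟ^2 ≅ 0


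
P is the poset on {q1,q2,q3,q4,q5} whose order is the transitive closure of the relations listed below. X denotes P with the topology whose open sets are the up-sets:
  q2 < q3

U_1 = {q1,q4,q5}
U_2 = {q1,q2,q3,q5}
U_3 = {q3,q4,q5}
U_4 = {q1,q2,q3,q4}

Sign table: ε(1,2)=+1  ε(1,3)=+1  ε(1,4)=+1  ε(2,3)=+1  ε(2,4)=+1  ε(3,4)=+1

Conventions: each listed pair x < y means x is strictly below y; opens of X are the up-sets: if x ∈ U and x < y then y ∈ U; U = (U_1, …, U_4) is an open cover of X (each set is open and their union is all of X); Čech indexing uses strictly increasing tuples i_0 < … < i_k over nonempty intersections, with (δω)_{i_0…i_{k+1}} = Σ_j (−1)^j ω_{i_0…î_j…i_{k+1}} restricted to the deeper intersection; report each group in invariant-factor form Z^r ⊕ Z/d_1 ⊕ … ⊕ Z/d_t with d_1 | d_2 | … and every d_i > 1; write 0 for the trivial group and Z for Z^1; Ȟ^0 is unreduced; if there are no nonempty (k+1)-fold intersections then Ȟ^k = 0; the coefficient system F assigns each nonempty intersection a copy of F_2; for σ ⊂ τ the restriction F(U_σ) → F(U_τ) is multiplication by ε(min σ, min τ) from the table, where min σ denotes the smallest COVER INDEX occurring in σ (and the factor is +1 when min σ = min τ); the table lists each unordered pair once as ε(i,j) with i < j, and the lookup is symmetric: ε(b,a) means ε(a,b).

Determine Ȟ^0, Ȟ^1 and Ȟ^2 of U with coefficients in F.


Ȟ^0(U;F) ≅ Z/2, Ȟ^1(U;F) ≅ 0 and Ȟ^2(U;F) ≅ Z/2

nerve simplices:
  U12={q1,q5} U13={q4,q5} U14={q1,q4} U23={q3,q5} U24={q1,q2,q3} U34={q3,q4}
  U123={q5} U124={q1} U134={q4} U234={q3}
C dims 4,6,4; δ0: rk_F2 3; δ1: rk_F2 3
degree 0: 4−3−0 = 1 → Ȟ^0 ≅ Z/2
degree 1: 6−3−3 = 0 → Ȟ^1 ≅ 0
degree 2: 4−0−3 = 1 → Ȟ^2 ≅ Z/2
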